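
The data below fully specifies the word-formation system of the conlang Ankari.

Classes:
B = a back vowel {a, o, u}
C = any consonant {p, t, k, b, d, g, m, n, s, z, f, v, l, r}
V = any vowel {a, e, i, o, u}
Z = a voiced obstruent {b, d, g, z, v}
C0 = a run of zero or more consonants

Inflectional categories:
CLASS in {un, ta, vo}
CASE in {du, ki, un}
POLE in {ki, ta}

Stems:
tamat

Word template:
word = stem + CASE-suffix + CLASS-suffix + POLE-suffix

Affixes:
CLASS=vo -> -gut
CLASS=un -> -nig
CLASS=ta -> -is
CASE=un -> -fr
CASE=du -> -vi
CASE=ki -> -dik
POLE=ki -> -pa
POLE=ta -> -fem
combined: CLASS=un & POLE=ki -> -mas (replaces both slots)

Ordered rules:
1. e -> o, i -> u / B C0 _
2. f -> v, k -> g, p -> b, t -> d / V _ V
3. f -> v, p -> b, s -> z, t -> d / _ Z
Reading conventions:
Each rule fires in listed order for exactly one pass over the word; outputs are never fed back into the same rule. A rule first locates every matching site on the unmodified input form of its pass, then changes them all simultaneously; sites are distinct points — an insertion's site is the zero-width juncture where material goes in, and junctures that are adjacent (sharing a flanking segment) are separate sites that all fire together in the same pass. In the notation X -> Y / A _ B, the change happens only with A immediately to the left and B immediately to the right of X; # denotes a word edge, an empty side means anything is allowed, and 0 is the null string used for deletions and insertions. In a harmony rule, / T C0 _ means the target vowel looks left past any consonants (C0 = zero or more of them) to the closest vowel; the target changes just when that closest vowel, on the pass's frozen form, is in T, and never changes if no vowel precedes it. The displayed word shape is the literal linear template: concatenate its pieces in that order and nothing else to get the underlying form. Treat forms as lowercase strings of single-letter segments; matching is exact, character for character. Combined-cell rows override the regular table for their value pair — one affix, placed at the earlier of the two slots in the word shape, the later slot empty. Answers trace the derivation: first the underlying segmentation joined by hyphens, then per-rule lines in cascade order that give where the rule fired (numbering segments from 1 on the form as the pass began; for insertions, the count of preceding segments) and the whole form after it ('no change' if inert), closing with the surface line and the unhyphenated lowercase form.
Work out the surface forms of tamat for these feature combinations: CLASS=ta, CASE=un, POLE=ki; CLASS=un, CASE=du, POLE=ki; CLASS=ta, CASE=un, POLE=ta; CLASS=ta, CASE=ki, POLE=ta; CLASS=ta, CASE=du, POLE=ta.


cell CLASS=ta, CASE=un, POLE=ki:
underlying: tamat-fr-is-pa
1. e -> o, i -> u / B C0 _: fires at position(s) 8: tamatfruspa
2. f -> v, k -> g, p -> b, t -> d / V _ V: no change
3. f -> v, p -> b, s -> z, t -> d / _ Z: no change
surface: tamatfruspa

cell CLASS=un, CASE=du, POLE=ki:
underlying: tamat-vi-mas
1. e -> o, i -> u / B C0 _: fires at position(s) 7: tamatvumas
2. f -> v, k -> g, p -> b, t -> d / V _ V: no change
3. f -> v, p -> b, s -> z, t -> d / _ Z: fires at position(s) 5: tamadvumas
surface: tamadvumas

cell CLASS=ta, CASE=un, POLE=ta:
underlying: tamat-fr-is-fem
1. e -> o, i -> u / B C0 _: fires at position(s) 8: tamatfrusfem
2. f -> v, k -> g, p -> b, t -> d / V _ V: no change
3. f -> v, p -> b, s -> z, t -> d / _ Z: no change
surface: tamatfrusfem

cell CLASS=ta, CASE=ki, POLE=ta:
underlying: tamat-dik-is-fem
1. e -> o, i -> u / B C0 _: fires at position(s) 7: tamatdukisfem
2. f -> v, k -> g, p -> b, t -> d / V _ V: fires at position(s) 8: tamatdugisfem
3. f -> v, p -> b, s -> z, t -> d / _ Z: fires at position(s) 5: tamaddugisfem
surface: tamaddugisfem

cell CLASS=ta, CASE=du, POLE=ta:
underlying: tamat-vi-is-fem
1. e -> o, i -> u / B C0 _: fires at position(s) 7: tamatvuisfem
2. f -> v, k -> g, p -> b, t -> d / V _ V: no change
3. f -> v, p -> b, s -> z, t -> d / _ Z: fires at position(s) 5: tamadvuisfem
surface: tamadvuisfem


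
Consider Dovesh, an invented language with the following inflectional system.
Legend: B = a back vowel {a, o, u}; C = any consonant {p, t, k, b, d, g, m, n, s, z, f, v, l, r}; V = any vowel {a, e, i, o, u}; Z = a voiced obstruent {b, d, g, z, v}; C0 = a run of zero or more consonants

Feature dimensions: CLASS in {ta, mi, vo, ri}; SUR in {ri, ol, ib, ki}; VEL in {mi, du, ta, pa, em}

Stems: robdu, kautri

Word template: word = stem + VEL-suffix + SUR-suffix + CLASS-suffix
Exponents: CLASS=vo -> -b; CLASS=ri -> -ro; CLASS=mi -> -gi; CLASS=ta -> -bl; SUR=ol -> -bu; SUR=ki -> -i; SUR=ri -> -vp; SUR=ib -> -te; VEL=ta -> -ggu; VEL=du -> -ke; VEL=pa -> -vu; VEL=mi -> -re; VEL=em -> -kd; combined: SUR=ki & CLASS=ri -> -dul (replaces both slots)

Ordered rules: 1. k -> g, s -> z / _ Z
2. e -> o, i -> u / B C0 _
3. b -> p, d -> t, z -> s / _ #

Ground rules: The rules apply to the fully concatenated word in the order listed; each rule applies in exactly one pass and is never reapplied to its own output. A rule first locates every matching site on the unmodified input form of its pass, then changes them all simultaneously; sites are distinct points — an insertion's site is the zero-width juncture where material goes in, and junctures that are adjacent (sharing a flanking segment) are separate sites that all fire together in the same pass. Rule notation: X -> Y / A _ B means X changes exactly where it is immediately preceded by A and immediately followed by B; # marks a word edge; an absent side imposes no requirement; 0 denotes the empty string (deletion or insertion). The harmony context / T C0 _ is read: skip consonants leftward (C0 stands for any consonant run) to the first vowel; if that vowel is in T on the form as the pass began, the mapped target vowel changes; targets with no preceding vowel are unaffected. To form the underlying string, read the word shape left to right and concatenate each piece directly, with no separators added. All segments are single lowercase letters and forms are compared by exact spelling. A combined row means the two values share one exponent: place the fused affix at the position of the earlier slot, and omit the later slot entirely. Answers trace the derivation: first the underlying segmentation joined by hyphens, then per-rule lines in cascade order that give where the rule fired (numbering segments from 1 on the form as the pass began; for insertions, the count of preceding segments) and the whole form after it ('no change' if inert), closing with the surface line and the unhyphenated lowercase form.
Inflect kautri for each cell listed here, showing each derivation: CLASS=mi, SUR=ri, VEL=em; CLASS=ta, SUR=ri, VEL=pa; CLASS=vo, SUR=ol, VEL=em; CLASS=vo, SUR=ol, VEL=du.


cell CLASS=mi, SUR=ri, VEL=em:
underlying: kautri-kd-vp-gi
1. k -> g, s -> z / _ Z: fires at position(s) 7: kautrigdvpgi
2. e -> o, i -> u / B C0 _: fires at position(s) 6: kautrugdvpgi
3. b -> p, d -> t, z -> s / _ #: no change
surface: kautrugdvpgi

cell CLASS=ta, SUR=ri, VEL=pa:
underlying: kautri-vu-vp-bl
1. k -> g, s -> z / _ Z: no change
2. e -> o, i -> u / B C0 _: fires at position(s) 6: kautruvuvpbl
3. b -> p, d -> t, z -> s / _ #: no change
surface: kautruvuvpbl

cell CLASS=vo, SUR=ol, VEL=em:
underlying: kautri-kd-bu-b
1. k -> g, s -> z / _ Z: fires at position(s) 7: kautrigdbub
2. e -> o, i -> u / B C0 _: fires at position(s) 6: kautrugdbub
3. b -> p, d -> t, z -> s / _ #: fires at position(s) 11: kautrugdbup
surface: kautrugdbup

cell CLASS=vo, SUR=ol, VEL=du:
underlying: kautri-ke-bu-b
1. k -> g, s -> z / _ Z: no change
2. e -> o, i -> u / B C0 _: fires at position(s) 6: kautrukebub
3. b -> p, d -> t, z -> s / _ #: fires at position(s) 11: kautrukebup
surface: kautrukebup


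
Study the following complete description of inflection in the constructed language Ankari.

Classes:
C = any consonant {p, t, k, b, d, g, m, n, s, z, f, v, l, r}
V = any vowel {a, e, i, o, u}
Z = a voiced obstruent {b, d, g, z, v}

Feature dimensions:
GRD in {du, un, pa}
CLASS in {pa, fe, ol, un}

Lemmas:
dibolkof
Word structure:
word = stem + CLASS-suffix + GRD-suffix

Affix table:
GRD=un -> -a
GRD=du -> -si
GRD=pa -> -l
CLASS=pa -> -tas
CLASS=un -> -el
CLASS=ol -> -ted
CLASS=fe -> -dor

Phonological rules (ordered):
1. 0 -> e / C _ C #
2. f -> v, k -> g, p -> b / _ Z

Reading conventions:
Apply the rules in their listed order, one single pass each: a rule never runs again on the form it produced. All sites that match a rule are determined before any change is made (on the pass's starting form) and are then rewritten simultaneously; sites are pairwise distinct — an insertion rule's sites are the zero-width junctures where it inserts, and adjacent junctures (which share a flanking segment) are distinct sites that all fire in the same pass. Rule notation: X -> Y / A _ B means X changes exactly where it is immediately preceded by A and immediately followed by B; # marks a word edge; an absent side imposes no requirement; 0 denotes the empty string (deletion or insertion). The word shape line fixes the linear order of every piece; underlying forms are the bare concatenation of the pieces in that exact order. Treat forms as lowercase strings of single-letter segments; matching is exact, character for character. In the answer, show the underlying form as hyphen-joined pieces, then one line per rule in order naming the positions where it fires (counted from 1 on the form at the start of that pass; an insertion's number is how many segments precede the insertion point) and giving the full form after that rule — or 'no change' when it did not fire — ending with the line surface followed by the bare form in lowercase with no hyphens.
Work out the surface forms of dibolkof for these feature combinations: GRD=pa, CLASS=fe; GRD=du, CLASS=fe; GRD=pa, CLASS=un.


cell GRD=pa, CLASS=fe:
underlying: dibolkof-dor-l
1. 0 -> e / C _ C #: inserts after position(s) 11: dibolkofdorel
2. f -> v, k -> g, p -> b / _ Z: fires at position(s) 8: dibolkovdorel
surface: dibolkovdorel

cell GRD=du, CLASS=fe:
underlying: dibolkof-dor-si
1. 0 -> e / C _ C #: no change
2. f -> v, k -> g, p -> b / _ Z: fires at position(s) 8: dibolkovdorsi
surface: dibolkovdorsi

cell GRD=pa, CLASS=un:
underlying: dibolkof-el-l
1. 0 -> e / C _ C #: inserts after position(s) 10: dibolkofelel
2. f -> v, k -> g, p -> b / _ Z: no change
surface: dibolkofelel


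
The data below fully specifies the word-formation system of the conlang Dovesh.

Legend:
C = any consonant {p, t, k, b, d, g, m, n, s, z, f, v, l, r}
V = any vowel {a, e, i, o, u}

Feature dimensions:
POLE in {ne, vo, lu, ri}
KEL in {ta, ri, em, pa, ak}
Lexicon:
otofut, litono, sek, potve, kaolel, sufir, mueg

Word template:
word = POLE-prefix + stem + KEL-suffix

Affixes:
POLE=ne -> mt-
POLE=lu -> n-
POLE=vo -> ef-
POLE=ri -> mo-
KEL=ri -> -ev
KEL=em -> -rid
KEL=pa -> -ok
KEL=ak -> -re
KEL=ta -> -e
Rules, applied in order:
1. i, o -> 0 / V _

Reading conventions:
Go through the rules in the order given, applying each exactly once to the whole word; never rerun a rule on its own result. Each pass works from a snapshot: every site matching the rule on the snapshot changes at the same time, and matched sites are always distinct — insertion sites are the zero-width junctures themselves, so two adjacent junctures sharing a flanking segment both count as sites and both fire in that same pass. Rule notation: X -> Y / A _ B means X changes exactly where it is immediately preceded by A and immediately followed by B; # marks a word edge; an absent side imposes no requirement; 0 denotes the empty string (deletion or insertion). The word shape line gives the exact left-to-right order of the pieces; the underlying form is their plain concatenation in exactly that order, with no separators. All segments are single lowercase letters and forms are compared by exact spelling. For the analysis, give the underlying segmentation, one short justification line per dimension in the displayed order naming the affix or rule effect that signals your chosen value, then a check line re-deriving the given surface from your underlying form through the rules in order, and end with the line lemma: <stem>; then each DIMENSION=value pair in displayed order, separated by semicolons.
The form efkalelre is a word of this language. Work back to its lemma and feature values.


underlying: ef-kaolel-re
POLE=vo - signalled by the affix ef-
KEL=ak - signalled by the affix -re
check: efkaolelre -> efkalelre
lemma: kaolel; POLE=vo; KEL=ak


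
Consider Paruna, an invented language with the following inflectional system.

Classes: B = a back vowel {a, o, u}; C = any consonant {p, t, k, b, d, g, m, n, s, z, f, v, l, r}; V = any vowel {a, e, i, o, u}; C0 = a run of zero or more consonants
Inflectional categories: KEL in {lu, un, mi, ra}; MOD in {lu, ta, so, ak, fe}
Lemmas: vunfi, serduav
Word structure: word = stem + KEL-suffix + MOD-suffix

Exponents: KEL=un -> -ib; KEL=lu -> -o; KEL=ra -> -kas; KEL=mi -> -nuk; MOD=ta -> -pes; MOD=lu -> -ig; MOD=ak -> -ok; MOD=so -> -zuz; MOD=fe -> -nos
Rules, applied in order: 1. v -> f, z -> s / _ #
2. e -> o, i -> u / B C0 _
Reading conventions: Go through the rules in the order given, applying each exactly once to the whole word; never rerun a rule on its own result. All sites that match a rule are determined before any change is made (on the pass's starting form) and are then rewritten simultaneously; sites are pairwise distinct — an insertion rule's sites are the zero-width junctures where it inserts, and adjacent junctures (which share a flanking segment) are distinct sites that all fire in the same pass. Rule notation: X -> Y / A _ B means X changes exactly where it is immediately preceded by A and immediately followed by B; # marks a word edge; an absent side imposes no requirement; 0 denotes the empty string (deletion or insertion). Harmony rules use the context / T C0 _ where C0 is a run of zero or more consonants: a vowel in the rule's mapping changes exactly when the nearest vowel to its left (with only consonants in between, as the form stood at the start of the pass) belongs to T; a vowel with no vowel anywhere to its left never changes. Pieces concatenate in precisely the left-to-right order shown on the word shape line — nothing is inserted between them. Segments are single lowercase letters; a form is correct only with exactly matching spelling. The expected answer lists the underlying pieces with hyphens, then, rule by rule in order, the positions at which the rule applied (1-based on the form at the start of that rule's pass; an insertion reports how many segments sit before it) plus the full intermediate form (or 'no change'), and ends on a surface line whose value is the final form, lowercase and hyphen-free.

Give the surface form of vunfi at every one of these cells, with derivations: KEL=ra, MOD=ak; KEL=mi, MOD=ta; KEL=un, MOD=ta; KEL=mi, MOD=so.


cell KEL=ra, MOD=ak:
underlying: vunfi-kas-ok
1. v -> f, z -> s / _ #: no change
2. e -> o, i -> u / B C0 _: fires at position(s) 5: vunfukasok
surface: vunfukasok

cell KEL=mi, MOD=ta:
underlying: vunfi-nuk-pes
1. v -> f, z -> s / _ #: no change
2. e -> o, i -> u / B C0 _: fires at position(s) 5, 10: vunfunukpos
surface: vunfunukpos

cell KEL=un, MOD=ta:
underlying: vunfi-ib-pes
1. v -> f, z -> s / _ #: no change
2. e -> o, i -> u / B C0 _: fires at position(s) 5: vunfuibpes
surface: vunfuibpes

cell KEL=mi, MOD=so:
underlying: vunfi-nuk-zuz
1. v -> f, z -> s / _ #: fires at position(s) 11: vunfinukzus
2. e -> o, i -> u / B C0 _: fires at position(s) 5: vunfunukzus
surface: vunfunukzus


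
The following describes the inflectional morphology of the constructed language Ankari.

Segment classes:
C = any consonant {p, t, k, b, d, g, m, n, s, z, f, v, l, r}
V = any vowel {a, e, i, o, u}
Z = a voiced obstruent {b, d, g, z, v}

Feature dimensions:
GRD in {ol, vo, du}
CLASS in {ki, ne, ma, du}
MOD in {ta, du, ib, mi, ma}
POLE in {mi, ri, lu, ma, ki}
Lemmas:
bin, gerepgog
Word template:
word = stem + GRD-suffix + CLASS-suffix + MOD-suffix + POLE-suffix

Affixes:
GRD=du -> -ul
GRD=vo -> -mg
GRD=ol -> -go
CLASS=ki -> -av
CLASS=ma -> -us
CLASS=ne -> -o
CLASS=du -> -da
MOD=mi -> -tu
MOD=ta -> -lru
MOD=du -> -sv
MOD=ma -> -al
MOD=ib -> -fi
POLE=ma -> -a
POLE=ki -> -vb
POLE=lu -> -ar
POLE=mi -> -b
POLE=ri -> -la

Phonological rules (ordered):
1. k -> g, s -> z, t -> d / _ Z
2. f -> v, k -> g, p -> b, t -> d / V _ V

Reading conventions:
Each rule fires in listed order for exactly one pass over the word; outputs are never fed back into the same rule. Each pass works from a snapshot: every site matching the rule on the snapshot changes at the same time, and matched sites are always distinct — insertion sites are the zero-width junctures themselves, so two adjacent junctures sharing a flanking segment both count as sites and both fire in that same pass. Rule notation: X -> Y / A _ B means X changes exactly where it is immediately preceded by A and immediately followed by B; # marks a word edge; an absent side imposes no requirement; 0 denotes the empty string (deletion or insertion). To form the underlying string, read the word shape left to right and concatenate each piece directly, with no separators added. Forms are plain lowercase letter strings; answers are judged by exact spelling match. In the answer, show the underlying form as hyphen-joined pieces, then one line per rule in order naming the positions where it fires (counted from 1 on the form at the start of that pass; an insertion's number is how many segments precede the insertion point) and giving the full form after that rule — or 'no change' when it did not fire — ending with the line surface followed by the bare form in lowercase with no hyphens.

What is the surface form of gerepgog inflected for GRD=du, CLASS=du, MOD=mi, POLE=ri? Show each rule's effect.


underlying: gerepgog-ul-da-tu-la
1. k -> g, s -> z, t -> d / _ Z: no change
2. f -> v, k -> g, p -> b, t -> d / V _ V: fires at position(s) 13: gerepgoguldadula
surface: gerepgoguldadula


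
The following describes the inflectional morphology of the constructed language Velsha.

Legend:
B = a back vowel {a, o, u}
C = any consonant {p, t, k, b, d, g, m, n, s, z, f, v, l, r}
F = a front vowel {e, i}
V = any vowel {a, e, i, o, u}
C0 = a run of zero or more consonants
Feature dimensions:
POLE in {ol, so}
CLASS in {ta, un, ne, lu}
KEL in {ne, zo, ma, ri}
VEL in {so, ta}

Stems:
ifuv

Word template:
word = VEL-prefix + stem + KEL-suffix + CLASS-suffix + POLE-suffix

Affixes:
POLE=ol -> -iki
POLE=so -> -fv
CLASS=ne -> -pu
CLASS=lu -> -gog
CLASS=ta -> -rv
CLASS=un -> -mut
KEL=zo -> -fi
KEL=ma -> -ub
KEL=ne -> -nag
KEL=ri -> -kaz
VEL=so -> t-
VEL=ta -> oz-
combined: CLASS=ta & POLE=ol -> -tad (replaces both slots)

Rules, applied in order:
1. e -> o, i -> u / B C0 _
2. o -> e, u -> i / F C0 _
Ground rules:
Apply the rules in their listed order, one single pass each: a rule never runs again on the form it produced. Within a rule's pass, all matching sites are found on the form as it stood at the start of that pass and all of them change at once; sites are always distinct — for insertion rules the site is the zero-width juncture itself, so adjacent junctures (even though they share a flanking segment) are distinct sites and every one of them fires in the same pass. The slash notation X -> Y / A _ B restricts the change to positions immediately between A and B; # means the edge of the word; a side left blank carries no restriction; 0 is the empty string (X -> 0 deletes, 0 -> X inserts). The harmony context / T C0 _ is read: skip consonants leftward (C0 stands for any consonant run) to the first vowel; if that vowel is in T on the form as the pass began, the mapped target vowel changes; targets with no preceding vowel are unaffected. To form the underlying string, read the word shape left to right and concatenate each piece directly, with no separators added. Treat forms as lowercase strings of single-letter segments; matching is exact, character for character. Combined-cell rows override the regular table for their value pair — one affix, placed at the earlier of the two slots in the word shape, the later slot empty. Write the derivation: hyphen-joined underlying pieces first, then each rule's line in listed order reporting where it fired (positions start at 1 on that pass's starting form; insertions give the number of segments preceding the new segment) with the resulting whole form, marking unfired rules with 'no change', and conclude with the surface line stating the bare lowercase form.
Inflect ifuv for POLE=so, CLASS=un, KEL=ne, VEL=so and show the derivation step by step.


underlying: t-ifuv-nag-mut-fv
1. e -> o, i -> u / B C0 _: no change
2. o -> e, u -> i / F C0 _: fires at position(s) 4: tifivnagmutfv
surface: tifivnagmutfv


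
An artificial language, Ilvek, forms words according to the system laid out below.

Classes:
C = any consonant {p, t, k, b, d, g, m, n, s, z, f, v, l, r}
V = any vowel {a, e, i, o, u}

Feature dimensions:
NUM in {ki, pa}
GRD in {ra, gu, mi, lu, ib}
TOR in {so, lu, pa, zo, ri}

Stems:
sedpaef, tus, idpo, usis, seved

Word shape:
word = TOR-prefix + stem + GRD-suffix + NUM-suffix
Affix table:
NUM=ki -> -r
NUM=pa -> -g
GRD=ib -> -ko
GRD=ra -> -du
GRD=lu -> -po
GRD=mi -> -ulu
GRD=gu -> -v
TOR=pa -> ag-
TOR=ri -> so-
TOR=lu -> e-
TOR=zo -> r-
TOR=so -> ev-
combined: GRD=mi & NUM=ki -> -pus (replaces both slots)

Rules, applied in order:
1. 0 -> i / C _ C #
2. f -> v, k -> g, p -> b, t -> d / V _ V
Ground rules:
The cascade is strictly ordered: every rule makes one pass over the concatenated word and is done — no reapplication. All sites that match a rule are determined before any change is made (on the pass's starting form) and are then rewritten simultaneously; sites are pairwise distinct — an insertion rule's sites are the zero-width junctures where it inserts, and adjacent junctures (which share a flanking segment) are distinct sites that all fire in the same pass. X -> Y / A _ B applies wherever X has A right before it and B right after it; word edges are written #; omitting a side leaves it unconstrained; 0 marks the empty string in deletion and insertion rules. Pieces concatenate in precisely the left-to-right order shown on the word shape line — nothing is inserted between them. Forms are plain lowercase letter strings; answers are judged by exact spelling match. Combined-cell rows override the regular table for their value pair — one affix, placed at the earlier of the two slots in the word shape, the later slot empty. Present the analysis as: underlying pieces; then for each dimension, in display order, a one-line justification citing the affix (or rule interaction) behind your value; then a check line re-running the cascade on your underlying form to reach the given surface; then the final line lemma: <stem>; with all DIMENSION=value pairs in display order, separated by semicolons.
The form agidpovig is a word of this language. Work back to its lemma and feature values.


underlying: ag-idpo-v-g
NUM=pa - signalled by the affix -g
GRD=gu - signalled by the affix -v
TOR=pa - signalled by the affix ag-
check: agidpovg -> agidpovig -> agidpovig
lemma: idpo; NUM=pa; GRD=gu; TOR=pa


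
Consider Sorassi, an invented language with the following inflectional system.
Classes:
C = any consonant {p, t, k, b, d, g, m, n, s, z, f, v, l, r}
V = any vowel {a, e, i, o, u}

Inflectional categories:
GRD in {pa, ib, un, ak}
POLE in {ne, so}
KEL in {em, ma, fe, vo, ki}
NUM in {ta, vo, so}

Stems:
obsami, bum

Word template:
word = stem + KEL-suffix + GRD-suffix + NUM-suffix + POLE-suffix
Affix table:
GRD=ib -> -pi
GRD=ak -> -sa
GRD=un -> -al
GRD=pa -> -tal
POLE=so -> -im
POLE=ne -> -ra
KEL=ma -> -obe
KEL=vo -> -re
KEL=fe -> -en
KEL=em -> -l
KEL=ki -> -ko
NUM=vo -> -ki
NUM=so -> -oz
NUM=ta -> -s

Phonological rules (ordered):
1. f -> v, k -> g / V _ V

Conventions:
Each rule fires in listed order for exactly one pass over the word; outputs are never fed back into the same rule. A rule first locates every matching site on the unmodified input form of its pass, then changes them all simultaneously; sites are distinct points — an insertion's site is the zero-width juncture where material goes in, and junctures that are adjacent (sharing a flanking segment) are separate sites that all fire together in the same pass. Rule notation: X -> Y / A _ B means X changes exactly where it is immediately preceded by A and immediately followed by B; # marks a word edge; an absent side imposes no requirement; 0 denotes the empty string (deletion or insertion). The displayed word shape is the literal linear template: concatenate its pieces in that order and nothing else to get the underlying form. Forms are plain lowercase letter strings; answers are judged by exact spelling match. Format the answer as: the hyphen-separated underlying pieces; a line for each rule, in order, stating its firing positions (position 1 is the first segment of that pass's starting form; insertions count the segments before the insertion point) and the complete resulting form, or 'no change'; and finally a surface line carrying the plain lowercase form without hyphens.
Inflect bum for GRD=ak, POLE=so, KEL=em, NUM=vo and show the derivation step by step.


underlying: bum-l-sa-ki-im
1. f -> v, k -> g / V _ V: fires at position(s) 7: bumlsagiim
surface: bumlsagiim


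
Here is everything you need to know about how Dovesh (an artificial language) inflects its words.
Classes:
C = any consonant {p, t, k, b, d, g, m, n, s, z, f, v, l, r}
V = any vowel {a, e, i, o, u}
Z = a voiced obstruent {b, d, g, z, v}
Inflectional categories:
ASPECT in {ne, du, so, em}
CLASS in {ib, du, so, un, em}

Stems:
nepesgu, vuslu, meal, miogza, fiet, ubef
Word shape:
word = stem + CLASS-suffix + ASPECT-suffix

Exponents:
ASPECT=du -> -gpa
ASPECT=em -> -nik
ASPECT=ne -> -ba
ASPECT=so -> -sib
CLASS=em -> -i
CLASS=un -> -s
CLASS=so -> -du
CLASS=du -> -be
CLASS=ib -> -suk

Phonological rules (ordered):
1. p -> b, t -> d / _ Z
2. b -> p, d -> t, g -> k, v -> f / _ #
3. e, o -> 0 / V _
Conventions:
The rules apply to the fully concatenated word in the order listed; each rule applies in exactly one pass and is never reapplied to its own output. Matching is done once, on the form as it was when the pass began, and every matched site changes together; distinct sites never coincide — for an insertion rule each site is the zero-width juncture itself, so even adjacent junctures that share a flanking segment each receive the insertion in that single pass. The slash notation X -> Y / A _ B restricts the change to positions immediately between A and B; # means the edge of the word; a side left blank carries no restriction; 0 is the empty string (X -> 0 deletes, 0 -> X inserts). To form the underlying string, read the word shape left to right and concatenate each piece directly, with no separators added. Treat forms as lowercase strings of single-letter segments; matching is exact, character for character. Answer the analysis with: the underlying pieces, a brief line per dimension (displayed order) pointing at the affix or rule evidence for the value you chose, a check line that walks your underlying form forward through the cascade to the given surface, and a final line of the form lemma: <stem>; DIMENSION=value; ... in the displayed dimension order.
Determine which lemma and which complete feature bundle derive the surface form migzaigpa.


underlying: miogza-i-gpa
ASPECT=du - signalled by the affix -gpa
CLASS=em - signalled by the affix -i
check: miogzaigpa -> miogzaigpa -> miogzaigpa -> migzaigpa
lemma: miogza; ASPECT=du; CLASS=em


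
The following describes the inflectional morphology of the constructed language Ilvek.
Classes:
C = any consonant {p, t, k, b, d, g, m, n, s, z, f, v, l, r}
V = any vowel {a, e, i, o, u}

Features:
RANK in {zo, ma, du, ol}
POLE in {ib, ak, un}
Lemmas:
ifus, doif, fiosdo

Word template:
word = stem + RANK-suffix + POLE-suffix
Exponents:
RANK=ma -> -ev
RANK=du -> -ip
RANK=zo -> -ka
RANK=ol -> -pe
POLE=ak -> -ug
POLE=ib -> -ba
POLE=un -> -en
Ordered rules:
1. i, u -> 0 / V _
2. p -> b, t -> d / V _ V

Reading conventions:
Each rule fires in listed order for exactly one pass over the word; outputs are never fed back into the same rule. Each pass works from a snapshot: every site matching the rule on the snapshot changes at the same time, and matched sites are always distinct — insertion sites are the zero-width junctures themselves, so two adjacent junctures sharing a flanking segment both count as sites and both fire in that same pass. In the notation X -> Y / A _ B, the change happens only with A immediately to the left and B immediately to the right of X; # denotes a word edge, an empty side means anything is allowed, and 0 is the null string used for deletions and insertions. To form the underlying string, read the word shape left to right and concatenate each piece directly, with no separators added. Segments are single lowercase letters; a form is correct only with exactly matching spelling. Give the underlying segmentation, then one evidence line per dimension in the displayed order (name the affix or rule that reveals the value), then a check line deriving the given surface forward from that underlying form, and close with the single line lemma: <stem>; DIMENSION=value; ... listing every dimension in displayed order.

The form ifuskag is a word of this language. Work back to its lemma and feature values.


underlying: ifus-ka-ug
RANK=zo - signalled by the affix -ka
POLE=ak - signalled by the affix -ug
check: ifuskaug -> ifuskag -> ifuskag
lemma: ifus; RANK=zo; POLE=ak


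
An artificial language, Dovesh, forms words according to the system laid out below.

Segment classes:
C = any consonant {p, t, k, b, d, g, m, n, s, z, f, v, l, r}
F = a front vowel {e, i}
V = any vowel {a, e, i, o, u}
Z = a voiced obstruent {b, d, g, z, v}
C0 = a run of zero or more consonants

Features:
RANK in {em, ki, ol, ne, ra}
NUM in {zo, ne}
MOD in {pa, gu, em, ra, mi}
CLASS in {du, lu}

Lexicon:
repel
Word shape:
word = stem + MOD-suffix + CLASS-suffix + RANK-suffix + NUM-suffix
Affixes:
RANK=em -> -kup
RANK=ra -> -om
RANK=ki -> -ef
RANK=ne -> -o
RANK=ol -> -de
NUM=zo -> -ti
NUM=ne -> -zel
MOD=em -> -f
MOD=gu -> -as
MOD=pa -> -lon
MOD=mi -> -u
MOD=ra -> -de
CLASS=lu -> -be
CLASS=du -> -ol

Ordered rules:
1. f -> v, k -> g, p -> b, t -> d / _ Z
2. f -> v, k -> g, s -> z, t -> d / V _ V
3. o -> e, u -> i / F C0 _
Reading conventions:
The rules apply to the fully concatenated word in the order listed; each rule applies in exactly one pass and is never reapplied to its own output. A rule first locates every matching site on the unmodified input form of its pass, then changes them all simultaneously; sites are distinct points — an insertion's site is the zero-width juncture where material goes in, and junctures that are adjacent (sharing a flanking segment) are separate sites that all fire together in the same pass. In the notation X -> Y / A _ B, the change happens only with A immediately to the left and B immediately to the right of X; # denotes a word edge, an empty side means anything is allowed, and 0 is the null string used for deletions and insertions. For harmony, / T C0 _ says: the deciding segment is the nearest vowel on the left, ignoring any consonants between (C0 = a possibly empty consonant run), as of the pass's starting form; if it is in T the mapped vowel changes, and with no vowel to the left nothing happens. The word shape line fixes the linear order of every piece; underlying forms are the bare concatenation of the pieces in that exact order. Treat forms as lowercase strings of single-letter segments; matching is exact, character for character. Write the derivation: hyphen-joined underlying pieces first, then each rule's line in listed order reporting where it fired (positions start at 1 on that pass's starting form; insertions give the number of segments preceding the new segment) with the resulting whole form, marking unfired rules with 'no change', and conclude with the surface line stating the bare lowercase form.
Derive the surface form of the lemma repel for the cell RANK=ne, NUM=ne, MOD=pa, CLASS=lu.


underlying: repel-lon-be-o-zel
1. f -> v, k -> g, p -> b, t -> d / _ Z: no change
2. f -> v, k -> g, s -> z, t -> d / V _ V: no change
3. o -> e, u -> i / F C0 _: fires at position(s) 7, 11: repellenbeezel
surface: repellenbeezel


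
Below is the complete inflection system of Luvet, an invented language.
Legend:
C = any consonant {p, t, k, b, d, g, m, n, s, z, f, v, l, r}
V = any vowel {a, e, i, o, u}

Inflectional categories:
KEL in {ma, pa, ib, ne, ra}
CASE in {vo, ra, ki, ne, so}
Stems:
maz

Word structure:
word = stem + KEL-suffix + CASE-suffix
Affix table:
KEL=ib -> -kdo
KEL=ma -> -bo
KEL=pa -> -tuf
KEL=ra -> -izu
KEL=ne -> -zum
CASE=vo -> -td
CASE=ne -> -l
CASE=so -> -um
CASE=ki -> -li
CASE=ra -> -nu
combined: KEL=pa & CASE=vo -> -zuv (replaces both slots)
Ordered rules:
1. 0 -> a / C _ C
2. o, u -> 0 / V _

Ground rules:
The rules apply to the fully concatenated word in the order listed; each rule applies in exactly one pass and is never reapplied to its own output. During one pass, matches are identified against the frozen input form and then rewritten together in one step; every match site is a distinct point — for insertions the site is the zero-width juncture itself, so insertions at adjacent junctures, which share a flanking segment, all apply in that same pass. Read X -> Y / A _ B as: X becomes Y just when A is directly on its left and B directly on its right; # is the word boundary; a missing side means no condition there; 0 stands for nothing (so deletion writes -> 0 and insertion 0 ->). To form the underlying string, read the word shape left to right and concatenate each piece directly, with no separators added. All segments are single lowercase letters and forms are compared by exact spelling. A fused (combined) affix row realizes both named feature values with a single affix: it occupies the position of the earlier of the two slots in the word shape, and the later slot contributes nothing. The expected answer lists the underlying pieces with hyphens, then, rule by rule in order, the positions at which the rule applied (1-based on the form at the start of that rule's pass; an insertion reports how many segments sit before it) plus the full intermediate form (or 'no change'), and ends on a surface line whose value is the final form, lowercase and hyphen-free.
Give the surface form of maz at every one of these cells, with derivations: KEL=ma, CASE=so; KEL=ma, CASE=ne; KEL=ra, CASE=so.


cell KEL=ma, CASE=so:
underlying: maz-bo-um
1. 0 -> a / C _ C: inserts after position(s) 3: mazaboum
2. o, u -> 0 / V _: fires at position(s) 7: mazabom
surface: mazabom

cell KEL=ma, CASE=ne:
underlying: maz-bo-l
1. 0 -> a / C _ C: inserts after position(s) 3: mazabol
2. o, u -> 0 / V _: no change
surface: mazabol

cell KEL=ra, CASE=so:
underlying: maz-izu-um
1. 0 -> a / C _ C: no change
2. o, u -> 0 / V _: fires at position(s) 7: mazizum
surface: mazizum


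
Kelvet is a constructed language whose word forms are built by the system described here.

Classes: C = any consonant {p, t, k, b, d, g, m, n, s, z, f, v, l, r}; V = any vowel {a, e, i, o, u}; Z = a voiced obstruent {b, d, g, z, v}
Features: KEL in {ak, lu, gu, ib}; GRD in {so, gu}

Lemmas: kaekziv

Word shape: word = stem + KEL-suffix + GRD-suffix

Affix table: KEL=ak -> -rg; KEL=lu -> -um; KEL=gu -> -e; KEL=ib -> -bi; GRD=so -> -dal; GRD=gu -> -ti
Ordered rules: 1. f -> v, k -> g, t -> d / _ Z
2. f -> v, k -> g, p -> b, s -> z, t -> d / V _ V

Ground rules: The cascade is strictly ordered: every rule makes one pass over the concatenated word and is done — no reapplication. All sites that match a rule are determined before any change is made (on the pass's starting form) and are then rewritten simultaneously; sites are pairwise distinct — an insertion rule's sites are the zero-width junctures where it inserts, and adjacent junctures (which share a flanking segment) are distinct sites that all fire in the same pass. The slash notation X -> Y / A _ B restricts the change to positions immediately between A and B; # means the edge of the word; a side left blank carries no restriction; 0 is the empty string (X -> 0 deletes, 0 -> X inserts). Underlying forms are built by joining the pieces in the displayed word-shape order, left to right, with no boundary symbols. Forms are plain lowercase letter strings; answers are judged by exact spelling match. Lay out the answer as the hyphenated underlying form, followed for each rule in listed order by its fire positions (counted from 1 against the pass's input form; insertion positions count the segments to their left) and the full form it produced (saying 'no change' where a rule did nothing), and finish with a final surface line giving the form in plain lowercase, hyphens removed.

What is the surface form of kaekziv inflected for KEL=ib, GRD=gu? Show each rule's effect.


underlying: kaekziv-bi-ti
1. f -> v, k -> g, t -> d / _ Z: fires at position(s) 4: kaegzivbiti
2. f -> v, k -> g, p -> b, s -> z, t -> d / V _ V: fires at position(s) 10: kaegzivbidi
surface: kaegzivbidi


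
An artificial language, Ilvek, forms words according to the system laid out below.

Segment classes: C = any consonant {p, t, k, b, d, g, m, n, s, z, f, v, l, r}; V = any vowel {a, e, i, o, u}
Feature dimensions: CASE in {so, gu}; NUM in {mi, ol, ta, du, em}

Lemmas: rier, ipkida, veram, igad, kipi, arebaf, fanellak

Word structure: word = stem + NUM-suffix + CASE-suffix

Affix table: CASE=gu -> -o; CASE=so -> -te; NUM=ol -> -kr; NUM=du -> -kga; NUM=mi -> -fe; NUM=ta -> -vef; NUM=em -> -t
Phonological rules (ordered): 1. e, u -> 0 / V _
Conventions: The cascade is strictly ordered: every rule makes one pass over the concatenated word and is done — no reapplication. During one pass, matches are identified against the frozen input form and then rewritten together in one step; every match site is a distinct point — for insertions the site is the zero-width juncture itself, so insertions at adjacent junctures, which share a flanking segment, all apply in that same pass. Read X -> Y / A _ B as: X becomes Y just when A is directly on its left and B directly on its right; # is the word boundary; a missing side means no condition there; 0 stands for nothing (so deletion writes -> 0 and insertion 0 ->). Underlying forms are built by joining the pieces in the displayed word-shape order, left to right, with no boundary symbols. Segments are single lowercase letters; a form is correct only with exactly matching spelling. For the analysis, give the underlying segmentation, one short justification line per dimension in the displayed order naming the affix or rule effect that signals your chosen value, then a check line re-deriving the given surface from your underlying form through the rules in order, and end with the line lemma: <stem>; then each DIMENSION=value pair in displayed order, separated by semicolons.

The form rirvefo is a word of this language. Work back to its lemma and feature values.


underlying: rier-vef-o
CASE=gu - signalled by the affix -o
NUM=ta - signalled by the affix -vef
check: riervefo -> rirvefo
lemma: rier; CASE=gu; NUM=ta


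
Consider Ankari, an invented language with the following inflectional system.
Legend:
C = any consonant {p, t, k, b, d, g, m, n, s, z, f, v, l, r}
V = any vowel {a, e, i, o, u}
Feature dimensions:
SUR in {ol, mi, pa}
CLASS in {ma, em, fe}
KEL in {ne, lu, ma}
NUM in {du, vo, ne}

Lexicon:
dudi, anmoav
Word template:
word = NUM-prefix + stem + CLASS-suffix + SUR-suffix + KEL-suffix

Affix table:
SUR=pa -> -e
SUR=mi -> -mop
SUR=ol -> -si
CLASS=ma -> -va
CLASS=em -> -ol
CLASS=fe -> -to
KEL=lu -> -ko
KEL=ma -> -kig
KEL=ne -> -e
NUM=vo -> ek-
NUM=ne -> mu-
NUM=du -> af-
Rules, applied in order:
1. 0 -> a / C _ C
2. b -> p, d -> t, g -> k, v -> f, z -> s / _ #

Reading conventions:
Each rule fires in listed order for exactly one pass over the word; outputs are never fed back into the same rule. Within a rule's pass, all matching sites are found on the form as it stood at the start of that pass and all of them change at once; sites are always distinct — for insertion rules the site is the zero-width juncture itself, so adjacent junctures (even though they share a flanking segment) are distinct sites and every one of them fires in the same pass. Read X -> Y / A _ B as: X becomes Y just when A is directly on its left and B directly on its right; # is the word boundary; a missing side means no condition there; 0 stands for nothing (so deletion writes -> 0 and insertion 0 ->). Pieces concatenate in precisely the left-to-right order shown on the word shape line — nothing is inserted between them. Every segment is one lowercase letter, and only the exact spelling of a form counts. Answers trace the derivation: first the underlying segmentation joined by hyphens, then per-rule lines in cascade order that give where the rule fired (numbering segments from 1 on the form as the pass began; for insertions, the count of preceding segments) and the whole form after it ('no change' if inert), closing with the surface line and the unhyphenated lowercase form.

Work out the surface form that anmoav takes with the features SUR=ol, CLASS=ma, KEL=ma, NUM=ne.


underlying: mu-anmoav-va-si-kig
1. 0 -> a / C _ C: inserts after position(s) 4, 8: muanamoavavasikig
2. b -> p, d -> t, g -> k, v -> f, z -> s / _ #: fires at position(s) 17: muanamoavavasikik
surface: muanamoavavasikik
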